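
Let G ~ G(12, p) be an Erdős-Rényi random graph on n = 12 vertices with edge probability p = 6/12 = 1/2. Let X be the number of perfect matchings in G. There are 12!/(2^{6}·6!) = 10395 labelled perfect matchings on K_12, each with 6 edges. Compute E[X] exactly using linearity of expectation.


K_12 has 12!/(2^{6}·6!) = 10395 labelled perfect matchings.
For each such perfect matching H, let X_H = 1 if all 6 edges of H are present in G. Then P[X_H = 1] = p^{6} = (1/2)^{6} = 1/64.
Summing the indicators: E[X] = Σ_H E[X_H] = 10395 · p^{6} = 10395 · 1/64 = 10395/64.
Numerically: E[X] ≈ 162.42.

E[X] = 10395 · (1/2)^{6} = 10395/64 ≈ 162.42.


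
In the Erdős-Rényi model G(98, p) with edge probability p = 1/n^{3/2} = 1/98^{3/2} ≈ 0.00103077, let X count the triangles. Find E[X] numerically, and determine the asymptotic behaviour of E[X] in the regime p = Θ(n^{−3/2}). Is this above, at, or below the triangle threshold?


Number of potential triangles: C(98, 3) = 152096.
Each occurs with probability p³ ≈ (0.00103077)³ ≈ 1.09517283e-09.
By linearity: E[X] = C(98, 3)·p³ ≈ 152096 · 1.09517283e-09 ≈ 0.000167.
Since α = 3/2 > 1, p = c/n^{3/2} = o(1/n) is below the triangle threshold p ~ 1/n. Asymptotically E[X] ~ (c³/6)·n^{3(1−α)} = (1³/6)·n^{-1.5} → 0, so by Markov's inequality G has no triangles w.h.p.

E[X] ≈ 0.000167; in regime p = Θ(1/n^{3/2}) E[X] tends to 0 (below the triangle threshold p ~ 1/n).


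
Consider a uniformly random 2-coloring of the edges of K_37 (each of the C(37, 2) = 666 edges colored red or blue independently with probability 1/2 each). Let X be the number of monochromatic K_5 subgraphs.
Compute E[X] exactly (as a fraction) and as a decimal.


Let X = Σ_S X_S over the C(37, 5) = 435897 subsets S of size 5, where X_S = 1 if the K_5 on S is monochromatic.
For a fixed S, the K_5 on S has C(5, 2) = 10 edges. P[all 10 edges red] = (1/2)^10, and likewise for blue, so P[monochromatic] = 2·(1/2)^10 = 2^{1 − 10} = 1/512.
By linearity of expectation: E[X] = C(37, 5) · 2^{1 − 10} = 435897 · 1/512 = 435897/512.
Numerically: E[X] ≈ 851.361.

E[X] = C(37,5)·2^(1−C(5,2)) = 435897/512 ≈ 851.361.


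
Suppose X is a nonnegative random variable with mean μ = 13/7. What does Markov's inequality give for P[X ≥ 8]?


μ = E[X] = 13/7, a = 8.
Markov: P[X ≥ 8] ≤ μ/a = (13/7)/8 = 13/56.
Numerically: ≈ 0.2321.
(Since a = 8 > μ = 1.8571, the bound 13/56 is < 1 and informative.)

P[X ≥ 8] ≤ 13/56 ≈ 0.2321.


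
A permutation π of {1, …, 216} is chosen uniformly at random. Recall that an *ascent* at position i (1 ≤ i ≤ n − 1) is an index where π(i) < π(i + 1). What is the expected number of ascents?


Write X = Σ X_I over i = 1, …, 215, with X_I the indicator of one ascent.
There are 215 indicators.
For each fixed i, the pair (π(i), π(i+1)) is a uniformly random ordered pair of distinct values from {1, …, 216}; by symmetry P[π(i) < π(i+1)] = 1/2.
By linearity: E[X] = 215 · (1/2) = (216 − 1) · (1/2) = 215/2 ≈ 107.500000.

E[X] = 215/2 = 107.500000.


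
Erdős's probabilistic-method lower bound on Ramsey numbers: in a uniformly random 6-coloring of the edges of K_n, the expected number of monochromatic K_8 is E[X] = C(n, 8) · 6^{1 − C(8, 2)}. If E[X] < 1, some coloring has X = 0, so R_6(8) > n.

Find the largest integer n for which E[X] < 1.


We need C(n, 8) · 6^{1 − 28} < 1, i.e. C(n, 8) < 6^{28 − 1} = 1023490369077469249536.
Check values of n near the boundary:
  n = 1590: C(1590, 8) = 995397314198933813310; 995397314198933813310 < 1023490369077469249536? YES
  n = 1591: C(1591, 8) = 1000427749141189953870; 1000427749141189953870 < 1023490369077469249536? YES
  n = 1592: C(1592, 8) = 1005480414540892933435; 1005480414540892933435 < 1023490369077469249536? YES
  n = 1593: C(1593, 8) = 1010555394551193970323; 1010555394551193970323 < 1023490369077469249536? YES
  n = 1594: C(1594, 8) = 1015652773590544255167; 1015652773590544255167 < 1023490369077469249536? YES
  n = 1595: C(1595, 8) = 1020772636343363633895; 1020772636343363633895 < 1023490369077469249536? YES
  n = 1596: C(1596, 8) = 1025915067760710553965; 1025915067760710553965 < 1023490369077469249536? NO
  n = 1597: C(1597, 8) = 1031080153060953275445; 1031080153060953275445 < 1023490369077469249536? NO
The largest n with C(n, 8) < 1023490369077469249536 is n = 1595 (where E[X] = 113419181815929292655/113721152119718805504 ≈ 0.99734). Hence R_6(8) > 1595, i.e. R_6(8) ≥ 1596.

Largest n = 1595; hence R_6(8) > 1595.


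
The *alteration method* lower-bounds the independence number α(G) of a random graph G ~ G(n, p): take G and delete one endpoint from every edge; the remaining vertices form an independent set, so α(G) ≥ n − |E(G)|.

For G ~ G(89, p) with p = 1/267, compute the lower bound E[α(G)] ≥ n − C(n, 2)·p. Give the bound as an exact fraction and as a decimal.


E[|E(G)|] = C(89, 2)·p = 3916 · (1/267) = 44/3.
E[α(G)] ≥ n − E[|E(G)|] = 89 − 44/3 = 223/3.
Numerically: ≈ 74.3333.
(This is only a lower bound; the true E[α(G)] may be larger.)

E[α(G)] ≥ 223/3 ≈ 74.3333.


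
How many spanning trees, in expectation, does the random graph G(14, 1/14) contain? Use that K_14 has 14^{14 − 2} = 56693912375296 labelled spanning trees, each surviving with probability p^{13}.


K_14 has 14^{14 − 2} = 56693912375296 labelled spanning trees.
For each such spanning tree H, let X_H = 1 if all 13 edges of H are present in G. Then P[X_H = 1] = p^{13} = (1/14)^{13} = 1/793714773254144.
By linearity: E[X] = Σ_H E[X_H] = 56693912375296 · p^{13} = 56693912375296 · 1/793714773254144 = 1/14.
Numerically: E[X] ≈ 0.07143.

E[X] = 56693912375296 · (1/14)^{13} = 1/14 ≈ 0.07143.


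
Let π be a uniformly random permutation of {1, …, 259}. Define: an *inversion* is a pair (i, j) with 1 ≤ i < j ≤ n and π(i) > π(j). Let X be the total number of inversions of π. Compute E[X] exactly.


Write X = Σ X_I over the C(259, 2) = 33411 pairs i < j, with X_I the indicator of one inversion.
There are 33411 indicators.
For each fixed pair i < j, the values π(i) and π(j) are two distinct elements of {1, …, 259} in uniformly random order; by symmetry P[π(i) > π(j)] = 1/2.
By linearity: E[X] = 33411 · (1/2) = C(259, 2) · (1/2) = 33411/2 = 33411/2 ≈ 16705.500.

E[X] = 33411/2 = 16705.500.


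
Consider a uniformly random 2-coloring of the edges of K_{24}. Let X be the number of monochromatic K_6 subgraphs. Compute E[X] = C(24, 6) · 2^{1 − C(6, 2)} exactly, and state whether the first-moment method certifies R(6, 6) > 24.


E[X] = C(24, 6) · 2^{1 − 15} = 134596 · 2^{−14} = 134596/16384.
As a reduced fraction: E[X] = 33649/4096 ≈ 8.215088.
Is E[X] < 1? NO.
Since E[X] ≥ 1, the first-moment bound is inconclusive at n = 24; it does NOT by itself certify R(6, 6) > 24.

E[X] = 33649/4096 ≈ 8.215088; E[X] ≥ 1; first-moment method inconclusive here.


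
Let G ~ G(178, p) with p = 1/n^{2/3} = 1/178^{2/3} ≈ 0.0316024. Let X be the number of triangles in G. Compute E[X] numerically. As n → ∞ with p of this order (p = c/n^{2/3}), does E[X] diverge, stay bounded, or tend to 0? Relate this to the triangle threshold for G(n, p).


Number of potential triangles: C(178, 3) = 924176.
Each occurs with probability p³ ≈ (0.0316024)³ ≈ 3.15616715e-05.
By linearity: E[X] = C(178, 3)·p³ ≈ 924176 · 3.15616715e-05 ≈ 29.168539.
Since α = 2/3 < 1, p = c/n^{2/3} ≫ 1/n is above the triangle threshold p ~ 1/n. Asymptotically E[X] ~ (c³/6)·n^{3(1−α)} = (1³/6)·n^{1} → ∞; triangles are abundant w.h.p.

E[X] ≈ 29.168539; in regime p = Θ(1/n^{2/3}) E[X] diverges (above the triangle threshold p ~ 1/n).


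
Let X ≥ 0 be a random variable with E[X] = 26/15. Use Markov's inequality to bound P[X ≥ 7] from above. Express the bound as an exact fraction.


μ = E[X] = 26/15, a = 7.
Markov: P[X ≥ 7] ≤ μ/a = (26/15)/7 = 26/105.
Numerically: ≈ 0.247619.
(Since a = 7 > μ = 1.733333, the bound 26/105 is < 1 and informative.)

P[X ≥ 7] ≤ 26/105 ≈ 0.247619.


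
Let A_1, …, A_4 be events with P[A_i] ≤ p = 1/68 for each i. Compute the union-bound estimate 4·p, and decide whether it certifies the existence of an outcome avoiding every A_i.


Union bound: P[∪_{i=1}^{4} A_i] ≤ Σ_i P[A_i] ≤ 4·p = 4·(1/68) = 1/17.
Numerically: 1/17 ≈ 0.0588235.
Is 1/17 < 1? YES.
Since P[∪ A_i] ≤ 1/17 < 1, the complement has P[∩ A_i^c] ≥ 1 − 1/17 = 16/17 > 0, so some outcome avoids every A_i.

4·p = 1/17 ≈ 0.0588235; existence CERTIFIED by the union bound.


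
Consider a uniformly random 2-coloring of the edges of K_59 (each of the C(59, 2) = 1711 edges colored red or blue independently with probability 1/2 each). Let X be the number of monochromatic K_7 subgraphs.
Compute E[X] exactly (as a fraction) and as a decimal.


Let X = Σ_S X_S over the C(59, 7) = 341149446 subsets S of size 7, where X_S = 1 if the K_7 on S is monochromatic.
For a fixed S, the K_7 on S has C(7, 2) = 21 edges. P[all 21 edges red] = (1/2)^21, and likewise for blue, so P[monochromatic] = 2·(1/2)^21 = 2^{1 − 21} = 1/1048576.
By linearity: E[X] = C(59, 7) · 2^{1 − 21} = 341149446 · 1/1048576 = 170574723/524288.
Numerically: E[X] ≈ 325.34546.

E[X] = C(59,7)·2^(1−C(7,2)) = 170574723/524288 ≈ 325.34546.


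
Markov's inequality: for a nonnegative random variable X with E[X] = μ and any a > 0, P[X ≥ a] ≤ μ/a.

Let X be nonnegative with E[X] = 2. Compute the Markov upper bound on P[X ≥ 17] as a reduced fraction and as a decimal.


μ = E[X] = 2, a = 17.
Markov: P[X ≥ 17] ≤ μ/a = (2)/17 = 2/17.
Numerically: ≈ 0.1176.
(Since a = 17 > μ = 2.0000, the bound 2/17 is < 1 and informative.)

P[X ≥ 17] ≤ 2/17 ≈ 0.1176.


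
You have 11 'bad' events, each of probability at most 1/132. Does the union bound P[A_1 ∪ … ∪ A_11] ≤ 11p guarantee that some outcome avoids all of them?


Union bound: P[∪_{i=1}^{11} A_i] ≤ Σ_i P[A_i] ≤ 11·p = 11·(1/132) = 1/12.
Numerically: 1/12 ≈ 0.0833.
Is 1/12 < 1? YES.
Since P[∪ A_i] ≤ 1/12 < 1, the complement has P[∩ A_i^c] ≥ 1 − 1/12 = 11/12 > 0, so some outcome avoids every A_i.

11·p = 1/12 ≈ 0.0833; existence CERTIFIED by the union bound.


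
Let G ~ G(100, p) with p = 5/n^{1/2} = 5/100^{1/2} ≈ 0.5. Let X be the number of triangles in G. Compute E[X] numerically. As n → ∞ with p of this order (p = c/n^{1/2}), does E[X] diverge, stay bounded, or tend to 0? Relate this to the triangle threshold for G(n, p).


Number of potential triangles: C(100, 3) = 161700.
Each occurs with probability p³ ≈ (0.5)³ ≈ 1.250000e-01.
By linearity: E[X] = C(100, 3)·p³ ≈ 161700 · 1.250000e-01 ≈ 20212.5000.
Since α = 1/2 < 1, p = c/n^{1/2} ≫ 1/n is above the triangle threshold p ~ 1/n. Asymptotically E[X] ~ (c³/6)·n^{3(1−α)} = (5³/6)·n^{1.5} → ∞; triangles are abundant w.h.p.

E[X] ≈ 20212.5000; in regime p = Θ(1/n^{1/2}) E[X] diverges (above the triangle threshold p ~ 1/n).


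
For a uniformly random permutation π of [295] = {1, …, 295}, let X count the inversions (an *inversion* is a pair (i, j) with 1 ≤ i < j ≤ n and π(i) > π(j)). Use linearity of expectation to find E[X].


Write X = Σ X_I over the C(295, 2) = 43365 pairs i < j, with X_I the indicator of one inversion.
There are 43365 indicators.
For each fixed pair i < j, the values π(i) and π(j) are two distinct elements of {1, …, 295} in uniformly random order; by symmetry P[π(i) > π(j)] = 1/2.
By linearity: E[X] = 43365 · (1/2) = C(295, 2) · (1/2) = 43365/2 = 43365/2 ≈ 21682.500000.

E[X] = 43365/2 = 21682.500000.


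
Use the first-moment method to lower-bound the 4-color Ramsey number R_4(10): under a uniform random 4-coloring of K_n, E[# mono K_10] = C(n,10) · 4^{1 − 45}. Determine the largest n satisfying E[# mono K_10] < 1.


We need C(n, 10) · 4^{1 − 45} < 1, i.e. C(n, 10) < 4^{45 − 1} = 309485009821345068724781056.
Check values of n near the boundary:
  n = 2017: C(2017, 10) = 300324964434452596180990448; 300324964434452596180990448 < 309485009821345068724781056? YES
  n = 2018: C(2018, 10) = 301820606687612220663963508; 301820606687612220663963508 < 309485009821345068724781056? YES
  n = 2019: C(2019, 10) = 303322949179835278009229628; 303322949179835278009229628 < 309485009821345068724781056? YES
  n = 2020: C(2020, 10) = 304832018578739931133653656; 304832018578739931133653656 < 309485009821345068724781056? YES
  n = 2021: C(2021, 10) = 306347841644770462864800616; 306347841644770462864800616 < 309485009821345068724781056? YES
  n = 2022: C(2022, 10) = 307870445231474093395937796; 307870445231474093395937796 < 309485009821345068724781056? YES
  n = 2023: C(2023, 10) = 309399856285778485315440716; 309399856285778485315440716 < 309485009821345068724781056? YES
  n = 2024: C(2024, 10) = 310936101848269937576192656; 310936101848269937576192656 < 309485009821345068724781056? NO
  n = 2025: C(2025, 10) = 312479209053472269772600560; 312479209053472269772600560 < 309485009821345068724781056? NO
The largest n with C(n, 10) < 309485009821345068724781056 is n = 2023 (where E[X] = 77349964071444621328860179/77371252455336267181195264 ≈ 0.999725). Hence R_4(10) > 2023, i.e. R_4(10) ≥ 2024.

Largest n = 2023; hence R_4(10) > 2023.


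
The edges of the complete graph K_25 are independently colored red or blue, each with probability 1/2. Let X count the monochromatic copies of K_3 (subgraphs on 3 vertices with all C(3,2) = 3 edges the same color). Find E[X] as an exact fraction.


Let X = Σ_S X_S over the C(25, 3) = 2300 subsets S of size 3, where X_S = 1 if the K_3 on S is monochromatic.
For a fixed S, the K_3 on S has C(3, 2) = 3 edges. P[all 3 edges red] = (1/2)^3, and likewise for blue, so P[monochromatic] = 2·(1/2)^3 = 2^{1 − 3} = 1/4.
By linearity: E[X] = C(25, 3) · 2^{1 − 3} = 2300 · 1/4 = 575.
Numerically: E[X] ≈ 575.0000.

E[X] = C(25,3)·2^(1−C(3,2)) = 575 ≈ 575.0000.


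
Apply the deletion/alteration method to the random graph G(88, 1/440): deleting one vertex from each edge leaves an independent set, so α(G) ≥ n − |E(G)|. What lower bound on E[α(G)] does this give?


E[|E(G)|] = C(88, 2)·p = 3828 · (1/440) = 87/10.
E[α(G)] ≥ n − E[|E(G)|] = 88 − 87/10 = 793/10.
Numerically: ≈ 79.300000.
(This is only a lower bound; the true E[α(G)] may be larger.)

E[α(G)] ≥ 793/10 ≈ 79.300000.


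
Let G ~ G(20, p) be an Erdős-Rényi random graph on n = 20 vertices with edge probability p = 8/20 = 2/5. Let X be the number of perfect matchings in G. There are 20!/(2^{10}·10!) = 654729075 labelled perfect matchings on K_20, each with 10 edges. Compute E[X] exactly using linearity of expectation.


K_20 has 20!/(2^{10}·10!) = 654729075 labelled perfect matchings.
For each such perfect matching H, let X_H = 1 if all 10 edges of H are present in G. Then P[X_H = 1] = p^{10} = (2/5)^{10} = 1024/9765625.
By linearity: E[X] = Σ_H E[X_H] = 654729075 · p^{10} = 654729075 · 1024/9765625 = 26817702912/390625.
Numerically: E[X] ≈ 68653.

E[X] = 654729075 · (2/5)^{10} = 26817702912/390625 ≈ 68653.


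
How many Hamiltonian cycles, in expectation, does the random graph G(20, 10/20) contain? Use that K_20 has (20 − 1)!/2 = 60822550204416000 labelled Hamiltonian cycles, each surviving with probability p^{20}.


K_20 has (20 − 1)!/2 = 60822550204416000 labelled Hamiltonian cycles.
For each such Hamiltonian cycle H, let X_H = 1 if all 20 edges of H are present in G. Then P[X_H = 1] = p^{20} = (1/2)^{20} = 1/1048576.
By linearity of expectation: E[X] = Σ_H E[X_H] = 60822550204416000 · p^{20} = 60822550204416000 · 1/1048576 = 1856156927625/32.
Numerically: E[X] ≈ 5.8005e+10.

E[X] = 60822550204416000 · (1/2)^{20} = 1856156927625/32 ≈ 5.8005e+10.


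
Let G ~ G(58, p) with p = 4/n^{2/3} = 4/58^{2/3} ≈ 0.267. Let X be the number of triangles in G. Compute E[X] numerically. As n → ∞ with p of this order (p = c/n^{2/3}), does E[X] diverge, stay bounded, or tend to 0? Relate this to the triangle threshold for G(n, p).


Number of potential triangles: C(58, 3) = 30856.
Each occurs with probability p³ ≈ (0.267)³ ≈ 1.902497e-02.
By linearity: E[X] = C(58, 3)·p³ ≈ 30856 · 1.902497e-02 ≈ 587.0345.
Since α = 2/3 < 1, p = c/n^{2/3} ≫ 1/n is above the triangle threshold p ~ 1/n. Asymptotically E[X] ~ (c³/6)·n^{3(1−α)} = (4³/6)·n^{1} → ∞; triangles are abundant w.h.p.

E[X] ≈ 587.0345; in regime p = Θ(1/n^{2/3}) E[X] diverges (above the triangle threshold p ~ 1/n).


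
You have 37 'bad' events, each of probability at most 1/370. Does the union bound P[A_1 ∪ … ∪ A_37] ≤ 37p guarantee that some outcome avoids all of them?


Union bound: P[∪_{i=1}^{37} A_i] ≤ Σ_i P[A_i] ≤ 37·p = 37·(1/370) = 1/10.
Numerically: 1/10 ≈ 0.10000.
Is 1/10 < 1? YES.
Since P[∪ A_i] ≤ 1/10 < 1, the complement has P[∩ A_i^c] ≥ 1 − 1/10 = 9/10 > 0, so some outcome avoids every A_i.

37·p = 1/10 ≈ 0.10000; existence CERTIFIED by the union bound.


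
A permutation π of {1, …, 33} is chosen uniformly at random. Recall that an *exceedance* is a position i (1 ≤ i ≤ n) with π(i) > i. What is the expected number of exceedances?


Write X = Σ_{i=1}^{33} X_i, where X_i = 1_{π(i) > i}.
For each fixed i, π(i) is uniform over {1, …, 33} (marginal of a uniform permutation), so P[π(i) > i] = (n − i)/n. Summing: Σ_{i=1}^{33} (n − i)/n = (0 + 1 + … + 32)/33 = 33(33 − 1)/(2·33) = (33 − 1)/2.
Hence E[X] = Σ_{i=1}^{33} (33 − i)/33 = 16 ≈ 16.000000.

E[X] = 16 = 16.000000.


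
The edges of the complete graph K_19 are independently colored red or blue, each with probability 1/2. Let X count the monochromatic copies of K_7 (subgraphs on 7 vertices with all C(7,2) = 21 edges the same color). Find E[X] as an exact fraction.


Let X = Σ_S X_S over the C(19, 7) = 50388 subsets S of size 7, where X_S = 1 if the K_7 on S is monochromatic.
For a fixed S, the K_7 on S has C(7, 2) = 21 edges. P[all 21 edges red] = (1/2)^21, and likewise for blue, so P[monochromatic] = 2·(1/2)^21 = 2^{1 − 21} = 1/1048576.
By linearity: E[X] = C(19, 7) · 2^{1 − 21} = 50388 · 1/1048576 = 12597/262144.
Numerically: E[X] ≈ 0.04805.

E[X] = C(19,7)·2^(1−C(7,2)) = 12597/262144 ≈ 0.04805.


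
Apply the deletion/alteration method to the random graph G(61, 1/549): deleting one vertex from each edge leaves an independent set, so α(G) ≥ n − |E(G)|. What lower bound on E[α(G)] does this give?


E[|E(G)|] = C(61, 2)·p = 1830 · (1/549) = 10/3.
E[α(G)] ≥ n − E[|E(G)|] = 61 − 10/3 = 173/3.
Numerically: ≈ 57.6667.
(This is only a lower bound; the true E[α(G)] may be larger.)

E[α(G)] ≥ 173/3 ≈ 57.6667.


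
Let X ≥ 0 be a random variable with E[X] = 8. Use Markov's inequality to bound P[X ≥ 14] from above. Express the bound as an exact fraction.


μ = E[X] = 8, a = 14.
Markov: P[X ≥ 14] ≤ μ/a = (8)/14 = 4/7.
Numerically: ≈ 0.5714.
(Since a = 14 > μ = 8.0000, the bound 4/7 is < 1 and informative.)

P[X ≥ 14] ≤ 4/7 ≈ 0.5714.


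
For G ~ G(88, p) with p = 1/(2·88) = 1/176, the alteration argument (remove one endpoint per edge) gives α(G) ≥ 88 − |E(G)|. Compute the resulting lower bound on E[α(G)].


E[|E(G)|] = C(88, 2)·p = 3828 · (1/176) = 87/4.
E[α(G)] ≥ n − E[|E(G)|] = 88 − 87/4 = 265/4.
Numerically: ≈ 66.2500.
(This is only a lower bound; the true E[α(G)] may be larger.)

E[α(G)] ≥ 265/4 ≈ 66.2500.


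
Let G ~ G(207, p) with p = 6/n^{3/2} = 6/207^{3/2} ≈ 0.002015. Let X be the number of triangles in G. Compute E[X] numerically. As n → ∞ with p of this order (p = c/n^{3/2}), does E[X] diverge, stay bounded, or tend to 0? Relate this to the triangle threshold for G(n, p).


Number of potential triangles: C(207, 3) = 1456935.
Each occurs with probability p³ ≈ (0.002015)³ ≈ 8.176872e-09.
By linearity: E[X] = C(207, 3)·p³ ≈ 1456935 · 8.176872e-09 ≈ 0.0119.
Since α = 3/2 > 1, p = c/n^{3/2} = o(1/n) is below the triangle threshold p ~ 1/n. Asymptotically E[X] ~ (c³/6)·n^{3(1−α)} = (6³/6)·n^{-1.5} → 0, so by Markov's inequality G has no triangles w.h.p.

E[X] ≈ 0.0119; in regime p = Θ(1/n^{3/2}) E[X] tends to 0 (below the triangle threshold p ~ 1/n).


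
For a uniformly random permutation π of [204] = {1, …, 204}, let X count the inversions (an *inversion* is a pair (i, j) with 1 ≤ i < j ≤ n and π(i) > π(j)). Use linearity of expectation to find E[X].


Write X = Σ X_I over the C(204, 2) = 20706 pairs i < j, with X_I the indicator of one inversion.
There are 20706 indicators.
For each fixed pair i < j, the values π(i) and π(j) are two distinct elements of {1, …, 204} in uniformly random order; by symmetry P[π(i) > π(j)] = 1/2.
By linearity: E[X] = 20706 · (1/2) = C(204, 2) · (1/2) = 20706/2 = 10353 ≈ 10353.0000.

E[X] = 10353 = 10353.0000.


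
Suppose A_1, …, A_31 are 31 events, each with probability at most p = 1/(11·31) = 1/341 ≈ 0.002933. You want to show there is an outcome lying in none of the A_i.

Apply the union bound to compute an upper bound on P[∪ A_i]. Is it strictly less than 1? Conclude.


Union bound: P[∪_{i=1}^{31} A_i] ≤ Σ_i P[A_i] ≤ 31·p = 31·(1/341) = 1/11.
Numerically: 1/11 ≈ 0.090909.
Is 1/11 < 1? YES.
Since P[∪ A_i] ≤ 1/11 < 1, the complement has P[∩ A_i^c] ≥ 1 − 1/11 = 10/11 > 0, so some outcome avoids every A_i.

31·p = 1/11 ≈ 0.090909; existence CERTIFIED by the union bound.


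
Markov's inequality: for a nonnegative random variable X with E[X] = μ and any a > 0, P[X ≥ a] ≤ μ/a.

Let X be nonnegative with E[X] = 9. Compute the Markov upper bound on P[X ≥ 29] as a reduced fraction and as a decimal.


μ = E[X] = 9, a = 29.
Markov: P[X ≥ 29] ≤ μ/a = (9)/29 = 9/29.
Numerically: ≈ 0.310345.
(Since a = 29 > μ = 9.000000, the bound 9/29 is < 1 and informative.)

P[X ≥ 29] ≤ 9/29 ≈ 0.310345.


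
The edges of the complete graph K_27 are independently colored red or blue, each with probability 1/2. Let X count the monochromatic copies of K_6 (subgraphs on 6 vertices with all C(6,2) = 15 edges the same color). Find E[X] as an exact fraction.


Let X = Σ_S X_S over the C(27, 6) = 296010 subsets S of size 6, where X_S = 1 if the K_6 on S is monochromatic.
For a fixed S, the K_6 on S has C(6, 2) = 15 edges. P[all 15 edges red] = (1/2)^15, and likewise for blue, so P[monochromatic] = 2·(1/2)^15 = 2^{1 − 15} = 1/16384.
By linearity of expectation: E[X] = C(27, 6) · 2^{1 − 15} = 296010 · 1/16384 = 148005/8192.
Numerically: E[X] ≈ 18.0670.

E[X] = C(27,6)·2^(1−C(6,2)) = 148005/8192 ≈ 18.0670.


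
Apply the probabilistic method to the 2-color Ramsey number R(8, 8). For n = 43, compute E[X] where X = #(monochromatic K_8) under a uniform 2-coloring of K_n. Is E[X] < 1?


E[X] = C(43, 8) · 2^{1 − 28} = 145008513 · 2^{−27} = 145008513/134217728.
As a reduced fraction: E[X] = 145008513/134217728 ≈ 1.0803976.
Is E[X] < 1? NO.
Since E[X] ≥ 1, the first-moment bound is inconclusive at n = 43; it does NOT by itself certify R(8, 8) > 43.

E[X] = 145008513/134217728 ≈ 1.0803976; E[X] ≥ 1; first-moment method inconclusive here.


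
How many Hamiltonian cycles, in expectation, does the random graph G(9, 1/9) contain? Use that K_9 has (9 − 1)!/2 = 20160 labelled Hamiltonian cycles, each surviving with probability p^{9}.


K_9 has (9 − 1)!/2 = 20160 labelled Hamiltonian cycles.
For each such Hamiltonian cycle H, let X_H = 1 if all 9 edges of H are present in G. Then P[X_H = 1] = p^{9} = (1/9)^{9} = 1/387420489.
Summing the indicators: E[X] = Σ_H E[X_H] = 20160 · p^{9} = 20160 · 1/387420489 = 2240/43046721.
Numerically: E[X] ≈ 5.20365e-05.

E[X] = 20160 · (1/9)^{9} = 2240/43046721 ≈ 5.20365e-05.


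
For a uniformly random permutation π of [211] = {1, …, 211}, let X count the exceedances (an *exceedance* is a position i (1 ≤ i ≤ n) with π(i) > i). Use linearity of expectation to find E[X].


Write X = Σ_{i=1}^{211} X_i, where X_i = 1_{π(i) > i}.
For each fixed i, π(i) is uniform over {1, …, 211} (marginal of a uniform permutation), so P[π(i) > i] = (n − i)/n. Summing: Σ_{i=1}^{211} (n − i)/n = (0 + 1 + … + 210)/211 = 211(211 − 1)/(2·211) = (211 − 1)/2.
Hence E[X] = Σ_{i=1}^{211} (211 − i)/211 = 105 ≈ 105.0000.

E[X] = 105 = 105.0000.


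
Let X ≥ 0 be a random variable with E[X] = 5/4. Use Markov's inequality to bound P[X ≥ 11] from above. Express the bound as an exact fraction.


μ = E[X] = 5/4, a = 11.
Markov: P[X ≥ 11] ≤ μ/a = (5/4)/11 = 5/44.
Numerically: ≈ 0.113636.
(Since a = 11 > μ = 1.250000, the bound 5/44 is < 1 and informative.)

P[X ≥ 11] ≤ 5/44 ≈ 0.113636.


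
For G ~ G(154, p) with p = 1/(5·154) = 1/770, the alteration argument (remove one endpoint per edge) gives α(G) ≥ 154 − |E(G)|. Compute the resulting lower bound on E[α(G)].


E[|E(G)|] = C(154, 2)·p = 11781 · (1/770) = 153/10.
E[α(G)] ≥ n − E[|E(G)|] = 154 − 153/10 = 1387/10.
Numerically: ≈ 138.70000.
(This is only a lower bound; the true E[α(G)] may be larger.)

E[α(G)] ≥ 1387/10 ≈ 138.70000.


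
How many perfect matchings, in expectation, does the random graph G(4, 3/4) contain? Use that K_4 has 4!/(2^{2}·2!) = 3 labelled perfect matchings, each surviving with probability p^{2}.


K_4 has 4!/(2^{2}·2!) = 3 labelled perfect matchings.
For each such perfect matching H, let X_H = 1 if all 2 edges of H are present in G. Then P[X_H = 1] = p^{2} = (3/4)^{2} = 9/16.
By linearity: E[X] = Σ_H E[X_H] = 3 · p^{2} = 3 · 9/16 = 27/16.
Numerically: E[X] ≈ 1.6875.

E[X] = 3 · (3/4)^{2} = 27/16 ≈ 1.6875.


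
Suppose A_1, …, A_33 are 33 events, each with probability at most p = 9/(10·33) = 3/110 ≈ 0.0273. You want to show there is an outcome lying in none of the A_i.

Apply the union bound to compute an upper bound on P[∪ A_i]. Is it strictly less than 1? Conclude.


Union bound: P[∪_{i=1}^{33} A_i] ≤ Σ_i P[A_i] ≤ 33·p = 33·(3/110) = 9/10.
Numerically: 9/10 ≈ 0.9000.
Is 9/10 < 1? YES.
Since P[∪ A_i] ≤ 9/10 < 1, the complement has P[∩ A_i^c] ≥ 1 − 9/10 = 1/10 > 0, so some outcome avoids every A_i.

33·p = 9/10 ≈ 0.9000; existence CERTIFIED by the union bound.


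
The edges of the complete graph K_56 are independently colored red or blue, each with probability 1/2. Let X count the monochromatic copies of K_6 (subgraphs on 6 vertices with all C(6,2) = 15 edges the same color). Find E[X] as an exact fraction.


Let X = Σ_S X_S over the C(56, 6) = 32468436 subsets S of size 6, where X_S = 1 if the K_6 on S is monochromatic.
For a fixed S, the K_6 on S has C(6, 2) = 15 edges. P[all 15 edges red] = (1/2)^15, and likewise for blue, so P[monochromatic] = 2·(1/2)^15 = 2^{1 − 15} = 1/16384.
By linearity of expectation: E[X] = C(56, 6) · 2^{1 − 15} = 32468436 · 1/16384 = 8117109/4096.
Numerically: E[X] ≈ 1981.716064.

E[X] = C(56,6)·2^(1−C(6,2)) = 8117109/4096 ≈ 1981.716064.


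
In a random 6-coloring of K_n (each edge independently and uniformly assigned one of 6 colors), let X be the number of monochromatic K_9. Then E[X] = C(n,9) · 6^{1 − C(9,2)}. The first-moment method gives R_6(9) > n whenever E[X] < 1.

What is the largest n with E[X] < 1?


We need C(n, 9) · 6^{1 − 36} < 1, i.e. C(n, 9) < 6^{36 − 1} = 1719070799748422591028658176.
Check values of n near the boundary:
  n = 4405: C(4405, 9) = 1706862792900636302463627150; 1706862792900636302463627150 < 1719070799748422591028658176? YES
  n = 4406: C(4406, 9) = 1710356485221788389505285700; 1710356485221788389505285700 < 1719070799748422591028658176? YES
  n = 4407: C(4407, 9) = 1713856532599459170657070050; 1713856532599459170657070050 < 1719070799748422591028658176? YES
  n = 4408: C(4408, 9) = 1717362945146264156457459600; 1717362945146264156457459600 < 1719070799748422591028658176? YES
  n = 4409: C(4409, 9) = 1720875732988608787686577131; 1720875732988608787686577131 < 1719070799748422591028658176? NO
The largest n with C(n, 9) < 1719070799748422591028658176 is n = 4408 (where E[X] = 35778394690547169926197075/35813974994758803979763712 ≈ 0.9990065). Hence R_6(9) > 4408, i.e. R_6(9) ≥ 4409.

Largest n = 4408; hence R_6(9) > 4408.


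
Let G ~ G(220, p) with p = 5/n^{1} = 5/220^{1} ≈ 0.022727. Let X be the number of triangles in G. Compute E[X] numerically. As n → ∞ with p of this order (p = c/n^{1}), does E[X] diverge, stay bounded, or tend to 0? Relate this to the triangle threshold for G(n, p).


Number of potential triangles: C(220, 3) = 1750540.
Each occurs with probability p³ ≈ (0.022727)³ ≈ 1.1739294e-05.
By linearity: E[X] = C(220, 3)·p³ ≈ 1750540 · 1.1739294e-05 ≈ 20.55010.
Here α = 1, so p = 5/n is exactly at the triangle threshold p ~ 1/n. Asymptotically E[X] → c³/6 = 5³/6 = 125/6 ≈ 20.83333, a bounded constant. In this regime the triangle count is asymptotically Poisson(c³/6).

E[X] ≈ 20.55010; in regime p = Θ(1/n^{1}) E[X] stays bounded (at the triangle threshold p ~ 1/n).


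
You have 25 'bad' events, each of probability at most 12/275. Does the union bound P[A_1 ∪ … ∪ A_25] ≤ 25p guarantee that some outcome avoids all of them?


Union bound: P[∪_{i=1}^{25} A_i] ≤ Σ_i P[A_i] ≤ 25·p = 25·(12/275) = 12/11.
Numerically: 12/11 ≈ 1.0909091.
Is 12/11 < 1? NO.
Since the bound 12/11 is ≥ 1, the union bound is uninformative here; it does NOT by itself certify existence.

25·p = 12/11 ≈ 1.0909091; existence NOT certified by the union bound.


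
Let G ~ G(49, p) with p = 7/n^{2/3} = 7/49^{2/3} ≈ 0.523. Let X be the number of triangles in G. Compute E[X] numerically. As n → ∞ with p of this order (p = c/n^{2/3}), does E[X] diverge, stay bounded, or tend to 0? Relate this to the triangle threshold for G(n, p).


Number of potential triangles: C(49, 3) = 18424.
Each occurs with probability p³ ≈ (0.523)³ ≈ 1.42857e-01.
By linearity: E[X] = C(49, 3)·p³ ≈ 18424 · 1.42857e-01 ≈ 2632.000.
Since α = 2/3 < 1, p = c/n^{2/3} ≫ 1/n is above the triangle threshold p ~ 1/n. Asymptotically E[X] ~ (c³/6)·n^{3(1−α)} = (7³/6)·n^{1} → ∞; triangles are abundant w.h.p.

E[X] ≈ 2632.000; in regime p = Θ(1/n^{2/3}) E[X] diverges (above the triangle threshold p ~ 1/n).


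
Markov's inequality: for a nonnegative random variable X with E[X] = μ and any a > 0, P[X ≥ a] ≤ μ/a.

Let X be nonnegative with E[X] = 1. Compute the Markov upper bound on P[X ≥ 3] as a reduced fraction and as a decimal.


μ = E[X] = 1, a = 3.
Markov: P[X ≥ 3] ≤ μ/a = (1)/3 = 1/3.
Numerically: ≈ 0.333.
(Since a = 3 > μ = 1.000, the bound 1/3 is < 1 and informative.)

P[X ≥ 3] ≤ 1/3 ≈ 0.333.


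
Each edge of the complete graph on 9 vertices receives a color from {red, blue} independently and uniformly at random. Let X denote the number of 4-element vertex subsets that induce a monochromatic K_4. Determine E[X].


Let X = Σ_S X_S over the C(9, 4) = 126 subsets S of size 4, where X_S = 1 if the K_4 on S is monochromatic.
For a fixed S, the K_4 on S has C(4, 2) = 6 edges. P[all 6 edges red] = (1/2)^6, and likewise for blue, so P[monochromatic] = 2·(1/2)^6 = 2^{1 − 6} = 1/32.
By linearity: E[X] = C(9, 4) · 2^{1 − 6} = 126 · 1/32 = 63/16.
Numerically: E[X] ≈ 3.93750.

E[X] = C(9,4)·2^(1−C(4,2)) = 63/16 ≈ 3.93750.


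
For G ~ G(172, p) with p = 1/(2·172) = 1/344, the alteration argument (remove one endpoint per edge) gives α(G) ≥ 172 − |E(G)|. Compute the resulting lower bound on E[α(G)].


E[|E(G)|] = C(172, 2)·p = 14706 · (1/344) = 171/4.
E[α(G)] ≥ n − E[|E(G)|] = 172 − 171/4 = 517/4.
Numerically: ≈ 129.25000.
(This is only a lower bound; the true E[α(G)] may be larger.)

E[α(G)] ≥ 517/4 ≈ 129.25000.


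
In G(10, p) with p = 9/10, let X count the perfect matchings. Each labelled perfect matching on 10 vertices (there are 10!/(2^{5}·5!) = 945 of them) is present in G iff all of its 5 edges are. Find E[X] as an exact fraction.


K_10 has 10!/(2^{5}·5!) = 945 labelled perfect matchings.
For each such perfect matching H, let X_H = 1 if all 5 edges of H are present in G. Then P[X_H = 1] = p^{5} = (9/10)^{5} = 59049/100000.
By linearity of expectation: E[X] = Σ_H E[X_H] = 945 · p^{5} = 945 · 59049/100000 = 11160261/20000.
Numerically: E[X] ≈ 558.01.

E[X] = 945 · (9/10)^{5} = 11160261/20000 ≈ 558.01.


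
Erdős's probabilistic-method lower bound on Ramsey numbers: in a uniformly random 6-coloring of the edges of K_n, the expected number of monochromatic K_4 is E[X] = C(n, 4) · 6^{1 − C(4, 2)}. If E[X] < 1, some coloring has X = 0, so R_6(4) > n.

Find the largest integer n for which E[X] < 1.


We need C(n, 4) · 6^{1 − 6} < 1, i.e. C(n, 4) < 6^{6 − 1} = 7776.
Check values of n near the boundary:
  n = 17: C(17, 4) = 2380; 2380 < 7776? YES
  n = 18: C(18, 4) = 3060; 3060 < 7776? YES
  n = 19: C(19, 4) = 3876; 3876 < 7776? YES
  n = 20: C(20, 4) = 4845; 4845 < 7776? YES
  n = 21: C(21, 4) = 5985; 5985 < 7776? YES
  n = 22: C(22, 4) = 7315; 7315 < 7776? YES
  n = 23: C(23, 4) = 8855; 8855 < 7776? NO
The largest n with C(n, 4) < 7776 is n = 22 (where E[X] = 7315/7776 ≈ 0.941). Hence R_6(4) > 22, i.e. R_6(4) ≥ 23.

Largest n = 22; hence R_6(4) > 22.


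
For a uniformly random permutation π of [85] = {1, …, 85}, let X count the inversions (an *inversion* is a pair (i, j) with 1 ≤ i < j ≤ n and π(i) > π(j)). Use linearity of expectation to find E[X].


Write X = Σ X_I over the C(85, 2) = 3570 pairs i < j, with X_I the indicator of one inversion.
There are 3570 indicators.
For each fixed pair i < j, the values π(i) and π(j) are two distinct elements of {1, …, 85} in uniformly random order; by symmetry P[π(i) > π(j)] = 1/2.
By linearity: E[X] = 3570 · (1/2) = C(85, 2) · (1/2) = 3570/2 = 1785 ≈ 1785.000.

E[X] = 1785 = 1785.000.


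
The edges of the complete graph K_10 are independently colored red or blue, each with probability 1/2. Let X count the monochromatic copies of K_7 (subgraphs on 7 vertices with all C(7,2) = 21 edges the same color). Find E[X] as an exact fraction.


Let X = Σ_S X_S over the C(10, 7) = 120 subsets S of size 7, where X_S = 1 if the K_7 on S is monochromatic.
For a fixed S, the K_7 on S has C(7, 2) = 21 edges. P[all 21 edges red] = (1/2)^21, and likewise for blue, so P[monochromatic] = 2·(1/2)^21 = 2^{1 − 21} = 1/1048576.
By linearity: E[X] = C(10, 7) · 2^{1 − 21} = 120 · 1/1048576 = 15/131072.
Numerically: E[X] ≈ 0.00011.

E[X] = C(10,7)·2^(1−C(7,2)) = 15/131072 ≈ 0.00011.


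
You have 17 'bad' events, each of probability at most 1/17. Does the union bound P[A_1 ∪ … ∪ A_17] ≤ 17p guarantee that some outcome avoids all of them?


Union bound: P[∪_{i=1}^{17} A_i] ≤ Σ_i P[A_i] ≤ 17·p = 17·(1/17) = 1.
Numerically: 1 ≈ 1.0000000.
Is 1 < 1? NO.
Since the bound 1 is ≥ 1, the union bound is uninformative here; it does NOT by itself certify existence.

17·p = 1 ≈ 1.0000000; existence NOT certified by the union bound.


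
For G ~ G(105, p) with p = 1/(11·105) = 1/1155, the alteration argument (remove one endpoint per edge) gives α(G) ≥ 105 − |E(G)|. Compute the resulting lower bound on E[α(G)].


E[|E(G)|] = C(105, 2)·p = 5460 · (1/1155) = 52/11.
E[α(G)] ≥ n − E[|E(G)|] = 105 − 52/11 = 1103/11.
Numerically: ≈ 100.272727.
(This is only a lower bound; the true E[α(G)] may be larger.)

E[α(G)] ≥ 1103/11 ≈ 100.272727.


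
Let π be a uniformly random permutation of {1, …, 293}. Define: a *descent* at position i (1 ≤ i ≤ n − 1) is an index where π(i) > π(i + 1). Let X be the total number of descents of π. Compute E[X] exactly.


Write X = Σ X_I over i = 1, …, 292, with X_I the indicator of one descent.
There are 292 indicators.
For each fixed i, the pair (π(i), π(i+1)) is a uniformly random ordered pair of distinct values from {1, …, 293}; by symmetry P[π(i) > π(i+1)] = 1/2.
By linearity: E[X] = 292 · (1/2) = (293 − 1) · (1/2) = 146 ≈ 146.000000.

E[X] = 146 = 146.000000.


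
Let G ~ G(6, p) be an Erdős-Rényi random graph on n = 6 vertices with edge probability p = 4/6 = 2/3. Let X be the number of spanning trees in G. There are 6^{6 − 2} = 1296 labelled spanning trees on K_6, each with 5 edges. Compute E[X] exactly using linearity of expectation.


K_6 has 6^{6 − 2} = 1296 labelled spanning trees.
For each such spanning tree H, let X_H = 1 if all 5 edges of H are present in G. Then P[X_H = 1] = p^{5} = (2/3)^{5} = 32/243.
By linearity of expectation: E[X] = Σ_H E[X_H] = 1296 · p^{5} = 1296 · 32/243 = 512/3.
Numerically: E[X] ≈ 170.667.

E[X] = 1296 · (2/3)^{5} = 512/3 ≈ 170.667.


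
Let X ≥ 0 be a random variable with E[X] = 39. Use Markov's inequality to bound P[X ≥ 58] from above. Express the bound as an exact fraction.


μ = E[X] = 39, a = 58.
Markov: P[X ≥ 58] ≤ μ/a = (39)/58 = 39/58.
Numerically: ≈ 0.672.
(Since a = 58 > μ = 39.000, the bound 39/58 is < 1 and informative.)

P[X ≥ 58] ≤ 39/58 ≈ 0.672.


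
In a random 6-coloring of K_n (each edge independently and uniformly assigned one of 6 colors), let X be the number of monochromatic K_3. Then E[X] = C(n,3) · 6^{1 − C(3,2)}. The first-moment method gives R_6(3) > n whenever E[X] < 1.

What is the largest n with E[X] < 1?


We need C(n, 3) · 6^{1 − 3} < 1, i.e. C(n, 3) < 6^{3 − 1} = 36.
Check values of n near the boundary:
  n = 6: C(6, 3) = 20; 20 < 36? YES
  n = 7: C(7, 3) = 35; 35 < 36? YES
  n = 8: C(8, 3) = 56; 56 < 36? NO
  n = 9: C(9, 3) = 84; 84 < 36? NO
The largest n with C(n, 3) < 36 is n = 7 (where E[X] = 35/36 ≈ 0.9722222). Hence R_6(3) > 7, i.e. R_6(3) ≥ 8.

Largest n = 7; hence R_6(3) > 7.


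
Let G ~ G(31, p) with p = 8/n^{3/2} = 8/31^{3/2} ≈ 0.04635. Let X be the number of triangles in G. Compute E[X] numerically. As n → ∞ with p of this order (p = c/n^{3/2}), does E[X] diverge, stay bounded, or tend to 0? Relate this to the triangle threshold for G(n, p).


Number of potential triangles: C(31, 3) = 4495.
Each occurs with probability p³ ≈ (0.04635)³ ≈ 9.9573171e-05.
By linearity: E[X] = C(31, 3)·p³ ≈ 4495 · 9.9573171e-05 ≈ 0.44758.
Since α = 3/2 > 1, p = c/n^{3/2} = o(1/n) is below the triangle threshold p ~ 1/n. Asymptotically E[X] ~ (c³/6)·n^{3(1−α)} = (8³/6)·n^{-1.5} → 0, so by Markov's inequality G has no triangles w.h.p.

E[X] ≈ 0.44758; in regime p = Θ(1/n^{3/2}) E[X] tends to 0 (below the triangle threshold p ~ 1/n).


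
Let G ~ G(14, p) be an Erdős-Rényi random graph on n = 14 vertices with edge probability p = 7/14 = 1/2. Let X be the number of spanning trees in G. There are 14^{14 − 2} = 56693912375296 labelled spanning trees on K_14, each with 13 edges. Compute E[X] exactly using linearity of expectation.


K_14 has 14^{14 − 2} = 56693912375296 labelled spanning trees.
For each such spanning tree H, let X_H = 1 if all 13 edges of H are present in G. Then P[X_H = 1] = p^{13} = (1/2)^{13} = 1/8192.
By linearity: E[X] = Σ_H E[X_H] = 56693912375296 · p^{13} = 56693912375296 · 1/8192 = 13841287201/2.
Numerically: E[X] ≈ 6.92e+09.

E[X] = 56693912375296 · (1/2)^{13} = 13841287201/2 ≈ 6.92e+09.


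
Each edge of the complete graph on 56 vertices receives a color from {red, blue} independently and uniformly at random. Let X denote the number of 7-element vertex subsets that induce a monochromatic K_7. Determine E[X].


Let X = Σ_S X_S over the C(56, 7) = 231917400 subsets S of size 7, where X_S = 1 if the K_7 on S is monochromatic.
For a fixed S, the K_7 on S has C(7, 2) = 21 edges. P[all 21 edges red] = (1/2)^21, and likewise for blue, so P[monochromatic] = 2·(1/2)^21 = 2^{1 − 21} = 1/1048576.
By linearity of expectation: E[X] = C(56, 7) · 2^{1 − 21} = 231917400 · 1/1048576 = 28989675/131072.
Numerically: E[X] ≈ 221.173668.

E[X] = C(56,7)·2^(1−C(7,2)) = 28989675/131072 ≈ 221.173668.


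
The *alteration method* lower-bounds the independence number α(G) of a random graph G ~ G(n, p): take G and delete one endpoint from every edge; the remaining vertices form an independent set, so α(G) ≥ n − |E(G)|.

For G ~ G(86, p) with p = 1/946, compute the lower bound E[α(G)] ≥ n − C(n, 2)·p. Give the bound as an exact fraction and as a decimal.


E[|E(G)|] = C(86, 2)·p = 3655 · (1/946) = 85/22.
E[α(G)] ≥ n − E[|E(G)|] = 86 − 85/22 = 1807/22.
Numerically: ≈ 82.13636.
(This is only a lower bound; the true E[α(G)] may be larger.)

E[α(G)] ≥ 1807/22 ≈ 82.13636.
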